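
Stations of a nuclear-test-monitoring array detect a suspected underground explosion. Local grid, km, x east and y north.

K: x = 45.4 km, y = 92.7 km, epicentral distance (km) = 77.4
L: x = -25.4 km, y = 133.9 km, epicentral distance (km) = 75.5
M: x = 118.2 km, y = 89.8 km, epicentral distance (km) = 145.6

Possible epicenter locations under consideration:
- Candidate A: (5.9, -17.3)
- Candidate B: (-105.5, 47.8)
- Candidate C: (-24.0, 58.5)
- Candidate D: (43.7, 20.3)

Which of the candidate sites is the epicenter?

Candidate C

For each candidate, compare |candidate − station| to the reported distance:
Candidate A: residuals K 39.5, L 78.9, M 9.6 → max 78.9 km
Candidate B: residuals K 80.0, L 42.1, M 82.0 → max 82.0 km
Candidate C: residuals K 0.0, L 0.1, M 0.0 → max 0.1 km
Candidate D: residuals K 5.0, L 57.5, M 43.7 → max 57.5 km
Only Candidate C has all residuals ≈ 0.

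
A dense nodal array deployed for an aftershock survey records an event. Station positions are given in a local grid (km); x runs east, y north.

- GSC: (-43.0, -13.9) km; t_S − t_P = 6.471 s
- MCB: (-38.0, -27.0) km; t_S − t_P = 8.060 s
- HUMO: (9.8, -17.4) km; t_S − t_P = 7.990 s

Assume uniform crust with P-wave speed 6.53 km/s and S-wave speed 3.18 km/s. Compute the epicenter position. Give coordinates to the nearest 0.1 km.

-22.2 km east, 20.4 km north

Distance from S−P lag: d = Δt · v_P v_S / (v_P − v_S) = Δt · (6.53·3.18)/(6.53−3.18) ≈ 6.1986·Δt.
So d_GSC = 40.11, d_MCB = 49.96, d_HUMO = 49.53 km.
Circle about each station: (x + 43.0)² + (y + 13.9)² = 40.11²; (x + 38.0)² + (y + 27.0)² = 49.96²; (x − 9.8)² + (y + 17.4)² = 49.53².
Subtracting the GSC equation from the MCB and HUMO equations removes the quadratic terms:
10.0 x − 26.2 y = -756.40
105.6 x − 7.0 y = -2487.82
Solving the 2×2 system: x ≈ -22.2, y ≈ 20.4 km.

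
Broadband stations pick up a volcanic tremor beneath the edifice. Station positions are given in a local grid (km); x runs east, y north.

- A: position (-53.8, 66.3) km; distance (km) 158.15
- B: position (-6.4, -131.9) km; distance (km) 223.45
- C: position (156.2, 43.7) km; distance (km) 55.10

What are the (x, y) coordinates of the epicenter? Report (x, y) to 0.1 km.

104.3 km east, 62.2 km north

Circle about each station: (x + 53.8)² + (y − 66.3)² = 158.15²; (x + 6.4)² + (y + 131.9)² = 223.45²; (x − 156.2)² + (y − 43.7)² = 55.10².
Subtracting pairs of circle equations eliminates x²+y² and gives linear equations (the radical axes):
94.8 x − 396.4 y = -14770.04
420.0 x − 45.2 y = 40993.41
Solving the 2×2 system: x ≈ 104.3, y ≈ 62.2 km.
Check against A (with the unrounded x, y): √((x + 53.8)²+(y − 66.3)²) = 158.15 ≈ 158.15 km. ✓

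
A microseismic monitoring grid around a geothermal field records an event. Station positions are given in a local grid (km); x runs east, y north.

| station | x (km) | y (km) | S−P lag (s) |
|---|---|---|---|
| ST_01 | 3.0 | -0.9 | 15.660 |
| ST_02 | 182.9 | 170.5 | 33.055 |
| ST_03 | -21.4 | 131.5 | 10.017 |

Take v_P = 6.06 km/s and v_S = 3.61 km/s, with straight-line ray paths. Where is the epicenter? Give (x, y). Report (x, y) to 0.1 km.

Distance from S−P lag: d = Δt · v_P v_S / (v_P − v_S) = Δt · (6.06·3.61)/(6.06−3.61) ≈ 8.9292·Δt.
So d_ST_01 = 139.83, d_ST_02 = 295.16, d_ST_03 = 89.44 km.
Circle about each station: (x − 3.0)² + (y + 0.9)² = 139.83²; (x − 182.9)² + (y − 170.5)² = 295.16²; (x + 21.4)² + (y − 131.5)² = 89.44².
Subtracting the ST_01 equation from the ST_02 and ST_03 equations removes the quadratic terms:
359.8 x + 342.8 y = -5054.15
-48.8 x + 264.8 y = 29293.32
Solving the 2×2 system: x ≈ -101.6, y ≈ 91.9 km.

x ≈ -101.6 km, y ≈ 91.9 km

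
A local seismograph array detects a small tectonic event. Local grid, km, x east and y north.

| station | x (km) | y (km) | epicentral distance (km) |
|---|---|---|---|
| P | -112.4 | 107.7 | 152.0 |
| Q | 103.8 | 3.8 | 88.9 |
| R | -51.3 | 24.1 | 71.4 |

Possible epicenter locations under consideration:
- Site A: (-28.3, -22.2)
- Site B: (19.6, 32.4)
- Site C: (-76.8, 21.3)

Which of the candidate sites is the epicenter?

For each candidate, compare |candidate − station| to the reported distance:
Site A: residuals P 2.7, Q 45.7, R 19.7 → max 45.7 km
Site B: residuals P 0.0, Q 0.0, R 0.0 → max 0.0 km
Site C: residuals P 58.6, Q 92.5, R 45.7 → max 92.5 km
Only Site B has all residuals ≈ 0.

Site B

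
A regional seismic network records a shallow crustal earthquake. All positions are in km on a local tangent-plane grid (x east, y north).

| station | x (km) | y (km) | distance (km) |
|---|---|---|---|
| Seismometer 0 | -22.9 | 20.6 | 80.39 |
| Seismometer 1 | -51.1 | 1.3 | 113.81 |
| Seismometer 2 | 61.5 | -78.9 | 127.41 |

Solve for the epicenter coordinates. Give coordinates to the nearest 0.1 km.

x ≈ 52.6 km, y ≈ 48.2 km

Circle about each station: (x + 22.9)² + (y − 20.6)² = 80.39²; (x + 51.1)² + (y − 1.3)² = 113.81²; (x − 61.5)² + (y + 78.9)² = 127.41².
Subtracting the Seismometer 0 equation from the Seismometer 1 and Seismometer 2 equations removes the quadratic terms:
-56.4 x − 38.6 y = -4826.03
168.8 x − 199.0 y = -712.07
Solving the 2×2 system: x ≈ 52.6, y ≈ 48.2 km.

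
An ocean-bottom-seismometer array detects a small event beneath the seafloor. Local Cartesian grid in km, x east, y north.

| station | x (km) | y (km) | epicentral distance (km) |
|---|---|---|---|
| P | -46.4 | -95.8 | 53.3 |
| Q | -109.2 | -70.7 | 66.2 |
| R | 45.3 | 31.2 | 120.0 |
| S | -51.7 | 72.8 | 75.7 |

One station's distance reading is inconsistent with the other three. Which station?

S

Solve using three stations at a time. Using P, Q, R (subtract circle equations pairwise → linear system) gives (x, y) ≈ (-49.3, -42.6).
Distances from that point to each station vs reported:
  P: calculated 53.3 vs reported 53.3 → residual 0.0 km
  Q: calculated 66.2 vs reported 66.2 → residual 0.0 km
  R: calculated 120.0 vs reported 120.0 → residual 0.0 km
  S: calculated 115.4 vs reported 75.7 → residual 39.7 km
P, Q, R are mutually consistent (residuals ≈ 0); S is off by 39.7 km.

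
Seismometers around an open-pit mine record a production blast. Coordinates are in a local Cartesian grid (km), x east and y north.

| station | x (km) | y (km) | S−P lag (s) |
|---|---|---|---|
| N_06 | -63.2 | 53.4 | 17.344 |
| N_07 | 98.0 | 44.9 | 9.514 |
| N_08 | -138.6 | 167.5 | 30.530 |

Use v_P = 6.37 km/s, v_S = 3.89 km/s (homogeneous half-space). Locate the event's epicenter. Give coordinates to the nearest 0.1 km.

77.4 km east, -47.9 km north

Distance from S−P lag: d = Δt · v_P v_S / (v_P − v_S) = Δt · (6.37·3.89)/(6.37−3.89) ≈ 9.9917·Δt.
So d_N_06 = 173.30, d_N_07 = 95.06, d_N_08 = 305.05 km.
Circle about each station: (x + 63.2)² + (y − 53.4)² = 173.30²; (x − 98.0)² + (y − 44.9)² = 95.06²; (x + 138.6)² + (y − 167.5)² = 305.05².
Subtracting the N_06 equation from the N_07 and N_08 equations removes the quadratic terms:
322.4 x − 17.0 y = 25770.70
-150.8 x + 228.2 y = -22602.20
Solving the 2×2 system: x ≈ 77.4, y ≈ -47.9 km.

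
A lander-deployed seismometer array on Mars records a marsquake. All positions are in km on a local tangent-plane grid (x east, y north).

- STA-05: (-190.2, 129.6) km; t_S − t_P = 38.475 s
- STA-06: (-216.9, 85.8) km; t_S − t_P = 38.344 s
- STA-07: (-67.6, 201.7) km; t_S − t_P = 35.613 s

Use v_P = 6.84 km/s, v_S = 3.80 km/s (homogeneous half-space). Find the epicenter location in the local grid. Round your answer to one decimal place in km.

Distance from S−P lag: d = Δt · v_P v_S / (v_P − v_S) = Δt · (6.84·3.80)/(6.84−3.80) ≈ 8.5500·Δt.
So d_STA-05 = 328.96, d_STA-06 = 327.84, d_STA-07 = 304.49 km.
Circle about each station: (x + 190.2)² + (y − 129.6)² = 328.96²; (x + 216.9)² + (y − 85.8)² = 327.84²; (x + 67.6)² + (y − 201.7)² = 304.49².
Subtracting pairs of circle equations eliminates x²+y² and gives linear equations (the radical axes):
-53.4 x − 87.6 y = 2170.67
245.2 x + 144.2 y = 7780.97
Solving the 2×2 system: x ≈ 72.2, y ≈ -68.8 km.
Check against STA-05 (with the unrounded x, y): √((x + 190.2)²+(y − 129.6)²) = 328.94 ≈ 328.96 km. ✓

(72.2, -68.8)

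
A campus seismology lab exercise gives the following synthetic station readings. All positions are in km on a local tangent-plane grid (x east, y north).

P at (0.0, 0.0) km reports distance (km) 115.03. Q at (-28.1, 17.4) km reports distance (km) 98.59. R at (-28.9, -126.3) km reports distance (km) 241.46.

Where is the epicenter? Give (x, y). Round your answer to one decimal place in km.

Circle about each station: x² + y² = 115.03²; (x + 28.1)² + (y − 17.4)² = 98.59²; (x + 28.9)² + (y + 126.3)² = 241.46².
Subtracting pairs of circle equations eliminates x²+y² and gives linear equations (the radical axes):
-56.2 x + 34.8 y = 4604.28
-57.8 x − 252.6 y = -28284.13
Solving the 2×2 system: x ≈ -11.0, y ≈ 114.5 km.

x ≈ -11.0 km, y ≈ 114.5 km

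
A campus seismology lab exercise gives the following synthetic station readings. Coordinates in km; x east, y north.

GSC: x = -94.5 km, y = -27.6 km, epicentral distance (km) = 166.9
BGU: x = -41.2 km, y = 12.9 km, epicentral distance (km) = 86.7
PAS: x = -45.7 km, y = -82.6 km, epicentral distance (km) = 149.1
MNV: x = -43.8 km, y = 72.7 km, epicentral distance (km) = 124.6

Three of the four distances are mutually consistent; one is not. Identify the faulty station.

Solve using three stations at a time. Using GSC, PAS, MNV (subtract circle equations pairwise → linear system) gives (x, y) ≈ (66.8, 15.3).
Distances from that point to each station vs reported:
  GSC: calculated 166.9 vs reported 166.9 → residual 0.0 km
  BGU: calculated 108.1 vs reported 86.7 → residual 21.4 km
  PAS: calculated 149.2 vs reported 149.1 → residual 0.1 km
  MNV: calculated 124.7 vs reported 124.6 → residual 0.1 km
GSC, PAS, MNV are mutually consistent (residuals ≈ 0); BGU is off by 21.4 km.

BGU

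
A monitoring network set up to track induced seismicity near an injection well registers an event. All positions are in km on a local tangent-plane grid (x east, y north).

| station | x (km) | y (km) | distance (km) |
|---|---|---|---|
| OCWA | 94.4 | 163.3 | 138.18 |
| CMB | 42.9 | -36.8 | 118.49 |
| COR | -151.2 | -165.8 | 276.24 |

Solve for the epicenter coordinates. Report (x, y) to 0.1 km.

Circle about each station: (x − 94.4)² + (y − 163.3)² = 138.18²; (x − 42.9)² + (y + 36.8)² = 118.49²; (x + 151.2)² + (y + 165.8)² = 276.24².
Subtracting pairs of circle equations eliminates x²+y² and gives linear equations (the radical axes):
-103.0 x − 400.2 y = -27329.77
-491.2 x − 658.2 y = -42442.00
Solving the 2×2 system: x ≈ -7.8, y ≈ 70.3 km.
Check against OCWA (with the unrounded x, y): √((x − 94.4)²+(y − 163.3)²) = 138.18 ≈ 138.18 km. ✓

-7.8 km east, 70.3 km north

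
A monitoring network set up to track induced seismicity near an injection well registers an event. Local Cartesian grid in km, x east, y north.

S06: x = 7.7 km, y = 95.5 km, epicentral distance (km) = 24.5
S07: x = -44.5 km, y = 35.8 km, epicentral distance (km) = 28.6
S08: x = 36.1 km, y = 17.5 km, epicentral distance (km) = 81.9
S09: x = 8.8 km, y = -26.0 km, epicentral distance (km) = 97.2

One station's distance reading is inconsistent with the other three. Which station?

Solve using three stations at a time. Using S07, S08, S09 (subtract circle equations pairwise → linear system) gives (x, y) ≈ (-32.7, 61.9).
Distances from that point to each station vs reported:
  S06: calculated 52.6 vs reported 24.5 → residual 28.1 km
  S07: calculated 28.6 vs reported 28.6 → residual 0.0 km
  S08: calculated 81.9 vs reported 81.9 → residual 0.0 km
  S09: calculated 97.2 vs reported 97.2 → residual 0.0 km
S07, S08, S09 are mutually consistent (residuals ≈ 0); S06 is off by 28.1 km.

S06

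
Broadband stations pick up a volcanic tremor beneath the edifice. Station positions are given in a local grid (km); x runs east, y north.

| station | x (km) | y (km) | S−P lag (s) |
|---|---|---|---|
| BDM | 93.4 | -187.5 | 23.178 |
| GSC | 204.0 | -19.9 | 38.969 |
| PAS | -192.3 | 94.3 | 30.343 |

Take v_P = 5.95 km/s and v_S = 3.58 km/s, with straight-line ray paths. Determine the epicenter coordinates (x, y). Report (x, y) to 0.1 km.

Distance from S−P lag: d = Δt · v_P v_S / (v_P − v_S) = Δt · (5.95·3.58)/(5.95−3.58) ≈ 8.9878·Δt.
So d_BDM = 208.32, d_GSC = 350.24, d_PAS = 272.72 km.
Circle about each station: (x − 93.4)² + (y + 187.5)² = 208.32²; (x − 204.0)² + (y + 19.9)² = 350.24²; (x + 192.3)² + (y − 94.3)² = 272.72².
Subtracting the BDM equation from the GSC and PAS equations removes the quadratic terms:
221.2 x + 335.2 y = -81138.64
-571.4 x + 563.6 y = -28987.01
Solving the 2×2 system: x ≈ -113.9, y ≈ -166.9 km.

-113.9 km east, -166.9 km north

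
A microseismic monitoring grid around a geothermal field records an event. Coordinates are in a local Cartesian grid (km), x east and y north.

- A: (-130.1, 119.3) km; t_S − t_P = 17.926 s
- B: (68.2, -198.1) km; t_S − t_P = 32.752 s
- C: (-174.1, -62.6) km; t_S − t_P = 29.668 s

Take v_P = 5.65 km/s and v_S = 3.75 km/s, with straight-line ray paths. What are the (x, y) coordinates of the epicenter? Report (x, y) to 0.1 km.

x ≈ 64.0 km, y ≈ 167.1 km

Distance from S−P lag: d = Δt · v_P v_S / (v_P − v_S) = Δt · (5.65·3.75)/(5.65−3.75) ≈ 11.1513·Δt.
So d_A = 199.90, d_B = 365.23, d_C = 330.84 km.
Circle about each station: (x + 130.1)² + (y − 119.3)² = 199.90²; (x − 68.2)² + (y + 198.1)² = 365.23²; (x + 174.1)² + (y + 62.6)² = 330.84².
Subtracting the A equation from the B and C equations removes the quadratic terms:
396.6 x − 634.8 y = -80696.59
-88.0 x − 363.8 y = -66424.03
Solving the 2×2 system: x ≈ 64.0, y ≈ 167.1 km.
Check against A (with the unrounded x, y): √((x + 130.1)²+(y − 119.3)²) = 199.90 ≈ 199.90 km. ✓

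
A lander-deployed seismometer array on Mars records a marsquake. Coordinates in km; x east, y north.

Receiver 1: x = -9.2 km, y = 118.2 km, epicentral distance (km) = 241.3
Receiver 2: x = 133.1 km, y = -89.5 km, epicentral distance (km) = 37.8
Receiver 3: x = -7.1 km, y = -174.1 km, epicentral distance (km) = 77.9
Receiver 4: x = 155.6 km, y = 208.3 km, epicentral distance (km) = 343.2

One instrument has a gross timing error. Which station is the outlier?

Receiver 2

Solve using three stations at a time. Using Receiver 1, Receiver 3, Receiver 4 (subtract circle equations pairwise → linear system) gives (x, y) ≈ (45.6, -116.8).
Distances from that point to each station vs reported:
  Receiver 1: calculated 241.3 vs reported 241.3 → residual 0.0 km
  Receiver 2: calculated 91.7 vs reported 37.8 → residual 53.9 km
  Receiver 3: calculated 77.9 vs reported 77.9 → residual 0.0 km
  Receiver 4: calculated 343.2 vs reported 343.2 → residual 0.0 km
Receiver 1, Receiver 3, Receiver 4 are mutually consistent (residuals ≈ 0); Receiver 2 is off by 53.9 km.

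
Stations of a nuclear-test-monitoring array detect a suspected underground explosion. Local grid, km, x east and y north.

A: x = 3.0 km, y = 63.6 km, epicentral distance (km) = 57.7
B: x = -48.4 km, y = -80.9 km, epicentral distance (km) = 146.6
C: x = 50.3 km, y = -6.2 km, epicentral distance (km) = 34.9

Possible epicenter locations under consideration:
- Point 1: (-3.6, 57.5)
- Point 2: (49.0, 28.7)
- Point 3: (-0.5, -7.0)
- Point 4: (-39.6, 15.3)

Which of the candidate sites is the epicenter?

Point 2

For each candidate, compare |candidate − station| to the reported distance:
Point 1: residuals A 48.7, B 1.1, C 48.5 → max 48.7 km
Point 2: residuals A 0.0, B 0.0, C 0.0 → max 0.0 km
Point 3: residuals A 13.0, B 58.5, C 15.9 → max 58.5 km
Point 4: residuals A 6.7, B 50.0, C 57.5 → max 57.5 km
Only Point 2 has all residuals ≈ 0.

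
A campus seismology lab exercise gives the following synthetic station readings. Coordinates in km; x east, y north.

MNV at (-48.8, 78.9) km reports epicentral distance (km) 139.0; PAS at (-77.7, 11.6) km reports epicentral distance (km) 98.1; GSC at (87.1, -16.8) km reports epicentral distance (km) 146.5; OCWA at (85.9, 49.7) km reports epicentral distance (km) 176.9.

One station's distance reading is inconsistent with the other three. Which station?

PAS

Solve using three stations at a time. Using MNV, GSC, OCWA (subtract circle equations pairwise → linear system) gives (x, y) ≈ (-52.8, -60.0).
Distances from that point to each station vs reported:
  MNV: calculated 138.9 vs reported 139.0 → residual 0.1 km
  PAS: calculated 75.8 vs reported 98.1 → residual 22.3 km
  GSC: calculated 146.4 vs reported 146.5 → residual 0.1 km
  OCWA: calculated 176.9 vs reported 176.9 → residual 0.0 km
MNV, GSC, OCWA are mutually consistent (residuals ≈ 0); PAS is off by 22.3 km.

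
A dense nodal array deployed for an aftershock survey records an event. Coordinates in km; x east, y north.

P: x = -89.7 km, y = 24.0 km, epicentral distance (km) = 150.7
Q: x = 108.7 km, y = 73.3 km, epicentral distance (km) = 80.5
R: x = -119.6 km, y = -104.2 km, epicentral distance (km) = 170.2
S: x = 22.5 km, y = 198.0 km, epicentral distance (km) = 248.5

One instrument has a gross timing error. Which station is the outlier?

Q

Solve using three stations at a time. Using P, R, S (subtract circle equations pairwise → linear system) gives (x, y) ≈ (41.9, -49.9).
Distances from that point to each station vs reported:
  P: calculated 150.9 vs reported 150.7 → residual 0.2 km
  Q: calculated 140.1 vs reported 80.5 → residual 59.6 km
  R: calculated 170.4 vs reported 170.2 → residual 0.2 km
  S: calculated 248.6 vs reported 248.5 → residual 0.1 km
P, R, S are mutually consistent (residuals ≈ 0); Q is off by 59.6 km.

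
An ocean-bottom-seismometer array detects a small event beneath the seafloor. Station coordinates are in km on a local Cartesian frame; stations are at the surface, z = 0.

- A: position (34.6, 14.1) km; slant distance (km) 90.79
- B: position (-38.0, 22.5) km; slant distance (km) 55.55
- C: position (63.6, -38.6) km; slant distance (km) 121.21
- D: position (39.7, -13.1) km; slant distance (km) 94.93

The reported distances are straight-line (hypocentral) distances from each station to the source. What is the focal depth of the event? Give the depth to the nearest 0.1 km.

depth ≈ 50.9 km

Each station gives a sphere (x−x_i)² + (y−y_i)² + z² = d_i² (stations at z=0).
Subtracting the A sphere from B and C: z² cancels, leaving linear equations in x and y:
-145.2 x + 16.8 y = 5711.30
58.0 x − 105.4 y = -2310.09
Solving: x ≈ -39.300, y ≈ 0.291 km (keep extra digits for the depth step; rounded: -39.3, 0.3).
Then from the A sphere: z² = 90.79² − (x − 34.6)² − (y − 14.1)² with x = -39.300, y = 0.291, so z ≈ 50.901 ≈ 50.9 km.
Check against D (with the unrounded solution): distance 94.93 ≈ 94.93 km. ✓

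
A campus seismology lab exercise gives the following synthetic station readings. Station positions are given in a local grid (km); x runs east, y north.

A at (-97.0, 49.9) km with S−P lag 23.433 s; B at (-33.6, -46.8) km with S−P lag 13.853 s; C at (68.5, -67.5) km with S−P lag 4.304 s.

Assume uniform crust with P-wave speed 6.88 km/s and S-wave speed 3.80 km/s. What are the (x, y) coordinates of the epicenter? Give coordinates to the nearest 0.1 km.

Distance from S−P lag: d = Δt · v_P v_S / (v_P − v_S) = Δt · (6.88·3.80)/(6.88−3.80) ≈ 8.4883·Δt.
So d_A = 198.91, d_B = 117.59, d_C = 36.53 km.
Circle about each station: (x + 97.0)² + (y − 49.9)² = 198.91²; (x + 33.6)² + (y + 46.8)² = 117.59²; (x − 68.5)² + (y + 67.5)² = 36.53².
Subtracting pairs of circle equations eliminates x²+y² and gives linear equations (the radical axes):
126.8 x − 193.4 y = 17157.97
331.0 x − 234.8 y = 35580.24
Solving the 2×2 system: x ≈ 83.3, y ≈ -34.1 km.

(83.3, -34.1)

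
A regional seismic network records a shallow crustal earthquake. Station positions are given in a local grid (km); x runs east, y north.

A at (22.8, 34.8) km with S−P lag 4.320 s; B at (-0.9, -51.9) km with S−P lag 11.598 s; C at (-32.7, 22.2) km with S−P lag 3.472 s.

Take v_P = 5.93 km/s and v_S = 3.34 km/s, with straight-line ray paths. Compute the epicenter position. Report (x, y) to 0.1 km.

-10.2 km east, 36.3 km north

Distance from S−P lag: d = Δt · v_P v_S / (v_P − v_S) = Δt · (5.93·3.34)/(5.93−3.34) ≈ 7.6472·Δt.
So d_A = 33.04, d_B = 88.69, d_C = 26.55 km.
Circle about each station: (x − 22.8)² + (y − 34.8)² = 33.04²; (x + 0.9)² + (y + 51.9)² = 88.69²; (x + 32.7)² + (y − 22.2)² = 26.55².
Subtracting the A equation from the B and C equations removes the quadratic terms:
-47.4 x − 173.4 y = -5810.73
-111.0 x − 25.2 y = 217.99
Solving the 2×2 system: x ≈ -10.2, y ≈ 36.3 km.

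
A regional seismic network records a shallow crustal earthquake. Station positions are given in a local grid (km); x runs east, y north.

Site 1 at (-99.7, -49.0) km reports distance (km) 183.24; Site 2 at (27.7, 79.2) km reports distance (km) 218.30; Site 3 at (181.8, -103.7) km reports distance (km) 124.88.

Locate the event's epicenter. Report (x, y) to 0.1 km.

Circle about each station: (x + 99.7)² + (y + 49.0)² = 183.24²; (x − 27.7)² + (y − 79.2)² = 218.30²; (x − 181.8)² + (y + 103.7)² = 124.88².
Subtracting the Site 1 equation from the Site 2 and Site 3 equations removes the quadratic terms:
254.8 x + 256.4 y = -19379.15
563.0 x − 109.4 y = 49445.72
Solving the 2×2 system: x ≈ 61.3, y ≈ -136.5 km.
Check against Site 1 (with the unrounded x, y): √((x + 99.7)²+(y + 49.0)²) = 183.24 ≈ 183.24 km. ✓

x ≈ 61.3 km, y ≈ -136.5 km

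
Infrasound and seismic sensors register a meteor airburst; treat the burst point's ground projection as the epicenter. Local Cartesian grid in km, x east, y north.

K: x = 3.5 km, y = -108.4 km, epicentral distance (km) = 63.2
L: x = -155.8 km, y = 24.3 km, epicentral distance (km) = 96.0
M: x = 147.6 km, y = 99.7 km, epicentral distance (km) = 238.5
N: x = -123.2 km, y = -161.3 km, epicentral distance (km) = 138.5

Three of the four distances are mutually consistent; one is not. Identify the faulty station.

Solve using three stations at a time. Using K, M, N (subtract circle equations pairwise → linear system) gives (x, y) ≈ (-32.6, -56.5).
Distances from that point to each station vs reported:
  K: calculated 63.2 vs reported 63.2 → residual 0.0 km
  L: calculated 147.3 vs reported 96.0 → residual 51.3 km
  M: calculated 238.5 vs reported 238.5 → residual 0.0 km
  N: calculated 138.5 vs reported 138.5 → residual 0.0 km
K, M, N are mutually consistent (residuals ≈ 0); L is off by 51.3 km.

L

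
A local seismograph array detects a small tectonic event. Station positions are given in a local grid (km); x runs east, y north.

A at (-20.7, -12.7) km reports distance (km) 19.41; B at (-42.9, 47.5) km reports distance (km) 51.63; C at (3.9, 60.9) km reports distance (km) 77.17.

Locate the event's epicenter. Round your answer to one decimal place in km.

Circle about each station: (x + 20.7)² + (y + 12.7)² = 19.41²; (x + 42.9)² + (y − 47.5)² = 51.63²; (x − 3.9)² + (y − 60.9)² = 77.17².
Subtracting the A equation from the B and C equations removes the quadratic terms:
-44.4 x + 120.4 y = 1217.97
49.2 x + 147.2 y = -2444.22
Solving the 2×2 system: x ≈ -38.0, y ≈ -3.9 km.

x ≈ -38.0 km, y ≈ -3.9 km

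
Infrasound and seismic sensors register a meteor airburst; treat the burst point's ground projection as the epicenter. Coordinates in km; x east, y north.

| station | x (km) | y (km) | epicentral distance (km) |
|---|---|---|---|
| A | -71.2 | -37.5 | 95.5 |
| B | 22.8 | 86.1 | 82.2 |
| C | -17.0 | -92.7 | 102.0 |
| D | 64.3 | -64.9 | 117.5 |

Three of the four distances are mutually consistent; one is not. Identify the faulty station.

Solve using three stations at a time. Using A, B, C (subtract circle equations pairwise → linear system) gives (x, y) ≈ (14.7, 4.3).
Distances from that point to each station vs reported:
  A: calculated 95.5 vs reported 95.5 → residual 0.0 km
  B: calculated 82.2 vs reported 82.2 → residual 0.0 km
  C: calculated 102.0 vs reported 102.0 → residual 0.0 km
  D: calculated 85.1 vs reported 117.5 → residual 32.4 km
A, B, C are mutually consistent (residuals ≈ 0); D is off by 32.4 km.

D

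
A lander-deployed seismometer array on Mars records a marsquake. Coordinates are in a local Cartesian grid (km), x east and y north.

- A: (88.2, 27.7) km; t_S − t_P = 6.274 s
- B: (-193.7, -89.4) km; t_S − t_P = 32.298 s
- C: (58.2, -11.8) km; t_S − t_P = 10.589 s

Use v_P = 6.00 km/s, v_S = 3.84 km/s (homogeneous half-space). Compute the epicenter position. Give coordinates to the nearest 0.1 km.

98.0 km east, 93.9 km north

Distance from S−P lag: d = Δt · v_P v_S / (v_P − v_S) = Δt · (6.00·3.84)/(6.00−3.84) ≈ 10.6667·Δt.
So d_A = 66.92, d_B = 344.51, d_C = 112.95 km.
Circle about each station: (x − 88.2)² + (y − 27.7)² = 66.92²; (x + 193.7)² + (y + 89.4)² = 344.51²; (x − 58.2)² + (y + 11.8)² = 112.95².
Subtracting the A equation from the B and C equations removes the quadratic terms:
-563.8 x − 234.2 y = -77243.33
-60.0 x − 79.0 y = -13299.47
Solving the 2×2 system: x ≈ 98.0, y ≈ 93.9 km.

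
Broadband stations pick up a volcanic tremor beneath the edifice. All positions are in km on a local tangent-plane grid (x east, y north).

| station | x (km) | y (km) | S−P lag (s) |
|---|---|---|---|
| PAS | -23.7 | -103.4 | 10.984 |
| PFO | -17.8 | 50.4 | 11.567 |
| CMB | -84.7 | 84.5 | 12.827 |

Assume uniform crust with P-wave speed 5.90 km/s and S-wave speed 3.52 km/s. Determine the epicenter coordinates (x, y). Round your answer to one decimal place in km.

Distance from S−P lag: d = Δt · v_P v_S / (v_P − v_S) = Δt · (5.90·3.52)/(5.90−3.52) ≈ 8.7261·Δt.
So d_PAS = 95.85, d_PFO = 100.93, d_CMB = 111.93 km.
Circle about each station: (x + 23.7)² + (y + 103.4)² = 95.85²; (x + 17.8)² + (y − 50.4)² = 100.93²; (x + 84.7)² + (y − 84.5)² = 111.93².
Subtracting pairs of circle equations eliminates x²+y² and gives linear equations (the radical axes):
11.8 x + 307.6 y = -9395.89
-122.0 x + 375.8 y = -280.01
Solving the 2×2 system: x ≈ -82.1, y ≈ -27.4 km.

-82.1 km east, -27.4 km north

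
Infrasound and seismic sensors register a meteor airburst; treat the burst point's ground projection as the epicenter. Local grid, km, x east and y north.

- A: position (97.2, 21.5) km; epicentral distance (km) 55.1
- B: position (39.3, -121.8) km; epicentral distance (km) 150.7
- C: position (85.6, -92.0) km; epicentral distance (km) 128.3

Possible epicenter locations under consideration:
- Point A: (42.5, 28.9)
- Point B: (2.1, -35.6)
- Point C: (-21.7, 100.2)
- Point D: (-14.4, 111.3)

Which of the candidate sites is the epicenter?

For each candidate, compare |candidate − station| to the reported distance:
Point A: residuals A 0.1, B 0.0, C 0.1 → max 0.1 km
Point B: residuals A 55.8, B 56.8, C 27.5 → max 56.8 km
Point C: residuals A 87.5, B 79.5, C 91.8 → max 91.8 km
Point D: residuals A 88.1, B 88.5, C 98.3 → max 98.3 km
Only Point A has all residuals ≈ 0.

Point A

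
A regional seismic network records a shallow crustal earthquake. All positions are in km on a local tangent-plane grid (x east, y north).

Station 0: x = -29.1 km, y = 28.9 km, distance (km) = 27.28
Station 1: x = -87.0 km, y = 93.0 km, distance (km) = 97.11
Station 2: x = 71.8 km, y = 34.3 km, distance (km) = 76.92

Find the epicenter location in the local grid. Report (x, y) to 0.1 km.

x ≈ -4.8 km, y ≈ 41.3 km

Circle about each station: (x + 29.1)² + (y − 28.9)² = 27.28²; (x + 87.0)² + (y − 93.0)² = 97.11²; (x − 71.8)² + (y − 34.3)² = 76.92².
Subtracting the Station 0 equation from the Station 1 and Station 2 equations removes the quadratic terms:
-115.8 x + 128.2 y = 5849.83
201.8 x + 10.8 y = -522.78
Solving the 2×2 system: x ≈ -4.8, y ≈ 41.3 km.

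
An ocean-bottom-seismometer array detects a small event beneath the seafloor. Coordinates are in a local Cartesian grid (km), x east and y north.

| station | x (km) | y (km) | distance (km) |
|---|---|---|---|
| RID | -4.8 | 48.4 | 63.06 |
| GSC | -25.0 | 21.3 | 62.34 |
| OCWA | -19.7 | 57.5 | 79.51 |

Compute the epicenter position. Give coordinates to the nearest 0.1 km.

Circle about each station: (x + 4.8)² + (y − 48.4)² = 63.06²; (x + 25.0)² + (y − 21.3)² = 62.34²; (x + 19.7)² + (y − 57.5)² = 79.51².
Subtracting the RID equation from the GSC and OCWA equations removes the quadratic terms:
-40.4 x − 54.2 y = -1196.62
-29.8 x + 18.2 y = -1016.54
Solving the 2×2 system: x ≈ 32.7, y ≈ -2.3 km.

x ≈ 32.7 km, y ≈ -2.3 km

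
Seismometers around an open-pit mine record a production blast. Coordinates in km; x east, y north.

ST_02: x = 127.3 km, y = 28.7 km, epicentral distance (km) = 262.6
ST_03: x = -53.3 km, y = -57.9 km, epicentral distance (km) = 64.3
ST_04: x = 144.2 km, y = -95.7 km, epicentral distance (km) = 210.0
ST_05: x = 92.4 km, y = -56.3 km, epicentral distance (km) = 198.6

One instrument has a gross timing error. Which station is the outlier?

Solve using three stations at a time. Using ST_02, ST_03, ST_05 (subtract circle equations pairwise → linear system) gives (x, y) ≈ (-101.1, -100.8).
Distances from that point to each station vs reported:
  ST_02: calculated 262.6 vs reported 262.6 → residual 0.0 km
  ST_03: calculated 64.3 vs reported 64.3 → residual 0.0 km
  ST_04: calculated 245.4 vs reported 210.0 → residual 35.4 km
  ST_05: calculated 198.6 vs reported 198.6 → residual 0.0 km
ST_02, ST_03, ST_05 are mutually consistent (residuals ≈ 0); ST_04 is off by 35.4 km.

ST_04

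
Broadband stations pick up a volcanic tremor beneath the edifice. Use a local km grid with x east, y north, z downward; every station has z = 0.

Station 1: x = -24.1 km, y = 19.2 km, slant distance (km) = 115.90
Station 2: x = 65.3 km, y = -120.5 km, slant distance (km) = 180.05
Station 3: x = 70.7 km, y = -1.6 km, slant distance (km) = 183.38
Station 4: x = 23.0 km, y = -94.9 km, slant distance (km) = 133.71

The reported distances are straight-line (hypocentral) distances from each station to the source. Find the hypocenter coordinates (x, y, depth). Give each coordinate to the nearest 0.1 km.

Each station gives a sphere (x−x_i)² + (y−y_i)² + z² = d_i² (stations at z=0).
Subtracting the Station 1 sphere from Station 2 and Station 3: z² cancels, leaving linear equations in x and y:
178.8 x − 279.4 y = -1150.30
189.6 x − 41.6 y = -16143.81
Solving: x ≈ -98.004, y ≈ -58.600 km (keep extra digits for the depth step; rounded: -98.0, -58.6).
Then from the Station 1 sphere: z² = 115.90² − (x + 24.1)² − (y − 19.2)² with x = -98.004, y = -58.600, so z ≈ 43.797 ≈ 43.8 km.
Check against Station 4 (with the unrounded solution): distance 133.71 ≈ 133.71 km. ✓

x ≈ -98.0 km, y ≈ -58.6 km, depth ≈ 43.8 km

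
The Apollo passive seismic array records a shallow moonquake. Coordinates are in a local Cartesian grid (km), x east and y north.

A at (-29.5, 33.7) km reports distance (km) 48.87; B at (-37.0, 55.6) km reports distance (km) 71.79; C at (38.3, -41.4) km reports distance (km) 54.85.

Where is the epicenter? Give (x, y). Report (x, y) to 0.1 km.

x ≈ -6.1 km, y ≈ -9.2 km

Circle about each station: (x + 29.5)² + (y − 33.7)² = 48.87²; (x + 37.0)² + (y − 55.6)² = 71.79²; (x − 38.3)² + (y + 41.4)² = 54.85².
Subtracting the A equation from the B and C equations removes the quadratic terms:
-15.0 x + 43.8 y = -311.11
135.6 x − 150.2 y = 554.66
Solving the 2×2 system: x ≈ -6.1, y ≈ -9.2 km.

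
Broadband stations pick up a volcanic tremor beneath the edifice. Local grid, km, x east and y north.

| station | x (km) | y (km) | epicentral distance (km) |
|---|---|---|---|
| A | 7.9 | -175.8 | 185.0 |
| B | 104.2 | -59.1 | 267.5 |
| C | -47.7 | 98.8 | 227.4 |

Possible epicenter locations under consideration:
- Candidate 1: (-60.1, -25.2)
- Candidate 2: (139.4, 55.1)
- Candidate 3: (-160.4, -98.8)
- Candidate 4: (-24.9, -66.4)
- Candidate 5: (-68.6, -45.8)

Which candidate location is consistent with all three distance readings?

Candidate 3

For each candidate, compare |candidate − station| to the reported distance:
Candidate 1: residuals A 19.8, B 99.7, C 102.8 → max 102.8 km
Candidate 2: residuals A 80.7, B 148.0, C 35.3 → max 148.0 km
Candidate 3: residuals A 0.1, B 0.1, C 0.1 → max 0.1 km
Candidate 4: residuals A 70.8, B 138.2, C 60.6 → max 138.2 km
Candidate 5: residuals A 34.2, B 94.2, C 81.3 → max 94.2 km
Only Candidate 3 has all residuals ≈ 0.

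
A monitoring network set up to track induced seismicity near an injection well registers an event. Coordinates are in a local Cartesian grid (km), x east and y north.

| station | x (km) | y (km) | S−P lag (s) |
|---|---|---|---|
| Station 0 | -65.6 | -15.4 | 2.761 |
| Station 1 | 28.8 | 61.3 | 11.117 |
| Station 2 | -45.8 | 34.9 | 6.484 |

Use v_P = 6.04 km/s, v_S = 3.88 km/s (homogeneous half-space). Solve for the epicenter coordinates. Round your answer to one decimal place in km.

Distance from S−P lag: d = Δt · v_P v_S / (v_P − v_S) = Δt · (6.04·3.88)/(6.04−3.88) ≈ 10.8496·Δt.
So d_Station 0 = 29.96, d_Station 1 = 120.62, d_Station 2 = 70.35 km.
Circle about each station: (x + 65.6)² + (y + 15.4)² = 29.96²; (x − 28.8)² + (y − 61.3)² = 120.62²; (x + 45.8)² + (y − 34.9)² = 70.35².
Subtracting pairs of circle equations eliminates x²+y² and gives linear equations (the radical axes):
188.8 x + 153.4 y = -13604.97
39.6 x + 100.6 y = -5276.39
Solving the 2×2 system: x ≈ -43.3, y ≈ -35.4 km.
Check against Station 0 (with the unrounded x, y): √((x + 65.6)²+(y + 15.4)²) = 29.97 ≈ 29.96 km. ✓

-43.3 km east, -35.4 km north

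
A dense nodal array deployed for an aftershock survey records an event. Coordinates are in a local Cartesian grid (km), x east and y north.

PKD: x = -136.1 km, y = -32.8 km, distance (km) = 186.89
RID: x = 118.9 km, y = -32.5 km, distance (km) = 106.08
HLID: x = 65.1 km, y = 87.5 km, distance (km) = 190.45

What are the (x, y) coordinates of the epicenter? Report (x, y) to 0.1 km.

Circle about each station: (x + 136.1)² + (y + 32.8)² = 186.89²; (x − 118.9)² + (y + 32.5)² = 106.08²; (x − 65.1)² + (y − 87.5)² = 190.45².
Subtracting the PKD equation from the RID and HLID equations removes the quadratic terms:
510.0 x + 0.6 y = 19269.32
402.4 x + 240.6 y = -9048.12
Solving the 2×2 system: x ≈ 37.9, y ≈ -101.0 km.
Check against PKD (with the unrounded x, y): √((x + 136.1)²+(y + 32.8)²) = 186.89 ≈ 186.89 km. ✓

x ≈ 37.9 km, y ≈ -101.0 km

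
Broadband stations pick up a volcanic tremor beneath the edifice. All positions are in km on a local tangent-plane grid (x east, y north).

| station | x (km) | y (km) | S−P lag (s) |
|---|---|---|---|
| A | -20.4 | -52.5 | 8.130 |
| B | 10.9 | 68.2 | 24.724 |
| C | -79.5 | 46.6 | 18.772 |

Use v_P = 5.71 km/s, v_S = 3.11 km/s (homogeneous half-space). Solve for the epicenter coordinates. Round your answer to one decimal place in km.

Distance from S−P lag: d = Δt · v_P v_S / (v_P − v_S) = Δt · (5.71·3.11)/(5.71−3.11) ≈ 6.8300·Δt.
So d_A = 55.53, d_B = 168.87, d_C = 128.21 km.
Circle about each station: (x + 20.4)² + (y + 52.5)² = 55.53²; (x − 10.9)² + (y − 68.2)² = 168.87²; (x + 79.5)² + (y − 46.6)² = 128.21².
Subtracting the A equation from the B and C equations removes the quadratic terms:
62.6 x + 241.4 y = -23835.86
-118.2 x + 198.2 y = -8034.82
Solving the 2×2 system: x ≈ -68.0, y ≈ -81.1 km.

x ≈ -68.0 km, y ≈ -81.1 km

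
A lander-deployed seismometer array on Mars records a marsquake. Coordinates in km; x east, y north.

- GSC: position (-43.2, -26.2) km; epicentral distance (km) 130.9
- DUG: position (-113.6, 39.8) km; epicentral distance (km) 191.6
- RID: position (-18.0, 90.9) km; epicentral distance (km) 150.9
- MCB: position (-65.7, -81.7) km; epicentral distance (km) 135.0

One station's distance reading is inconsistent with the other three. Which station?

Solve using three stations at a time. Using DUG, RID, MCB (subtract circle equations pairwise → linear system) gives (x, y) ≈ (62.0, -37.3).
Distances from that point to each station vs reported:
  GSC: calculated 105.7 vs reported 130.9 → residual 25.2 km
  DUG: calculated 191.7 vs reported 191.6 → residual 0.1 km
  RID: calculated 151.0 vs reported 150.9 → residual 0.1 km
  MCB: calculated 135.2 vs reported 135.0 → residual 0.2 km
DUG, RID, MCB are mutually consistent (residuals ≈ 0); GSC is off by 25.2 km.

GSC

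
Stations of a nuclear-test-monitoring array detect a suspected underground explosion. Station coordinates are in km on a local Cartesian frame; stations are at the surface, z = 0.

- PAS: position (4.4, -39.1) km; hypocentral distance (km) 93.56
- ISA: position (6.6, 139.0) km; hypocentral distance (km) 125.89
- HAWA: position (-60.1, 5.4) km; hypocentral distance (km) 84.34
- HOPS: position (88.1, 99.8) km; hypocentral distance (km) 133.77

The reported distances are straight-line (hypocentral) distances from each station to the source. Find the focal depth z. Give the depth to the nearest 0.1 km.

Each station gives a sphere (x−x_i)² + (y−y_i)² + z² = d_i² (stations at z=0).
Subtracting the PAS sphere from ISA and HAWA: z² cancels, leaving linear equations in x and y:
4.4 x + 356.2 y = 10721.57
-129.0 x + 89.0 y = 3733.24
Solving: x ≈ -8.104, y ≈ 30.200 km (keep extra digits for the depth step; rounded: -8.1, 30.2).
Then from the PAS sphere: z² = 93.56² − (x − 4.4)² − (y + 39.1)² with x = -8.104, y = 30.200, so z ≈ 61.601 ≈ 61.6 km.

depth ≈ 61.6 km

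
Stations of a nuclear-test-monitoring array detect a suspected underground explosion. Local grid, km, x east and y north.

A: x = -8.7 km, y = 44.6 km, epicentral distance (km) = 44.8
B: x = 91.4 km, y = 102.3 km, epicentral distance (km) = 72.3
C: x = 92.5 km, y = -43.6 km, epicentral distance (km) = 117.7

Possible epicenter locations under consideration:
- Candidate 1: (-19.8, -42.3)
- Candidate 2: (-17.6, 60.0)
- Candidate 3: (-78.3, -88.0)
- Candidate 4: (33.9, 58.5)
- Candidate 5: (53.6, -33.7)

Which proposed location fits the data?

Candidate 4

For each candidate, compare |candidate − station| to the reported distance:
Candidate 1: residuals A 42.8, B 110.1, C 5.4 → max 110.1 km
Candidate 2: residuals A 27.0, B 44.6, C 33.5 → max 44.6 km
Candidate 3: residuals A 105.0, B 182.7, C 58.8 → max 182.7 km
Candidate 4: residuals A 0.0, B 0.0, C 0.0 → max 0.0 km
Candidate 5: residuals A 55.3, B 68.9, C 77.6 → max 77.6 km
Only Candidate 4 has all residuals ≈ 0.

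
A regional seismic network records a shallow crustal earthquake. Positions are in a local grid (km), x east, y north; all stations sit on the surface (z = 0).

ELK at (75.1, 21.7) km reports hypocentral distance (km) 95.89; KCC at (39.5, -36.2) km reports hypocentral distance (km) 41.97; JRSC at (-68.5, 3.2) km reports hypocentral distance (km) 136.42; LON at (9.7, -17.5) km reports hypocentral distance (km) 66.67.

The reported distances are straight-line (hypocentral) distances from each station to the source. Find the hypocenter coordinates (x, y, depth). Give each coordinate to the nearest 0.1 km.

x ≈ 46.0 km, y ≈ -64.5 km, depth ≈ 30.3 km

Each station gives a sphere (x−x_i)² + (y−y_i)² + z² = d_i² (stations at z=0).
Subtracting the ELK sphere from KCC and JRSC: z² cancels, leaving linear equations in x and y:
-71.2 x − 115.8 y = 4193.20
-287.2 x − 37.0 y = -10823.93
Solving: x ≈ 45.996, y ≈ -64.492 km (keep extra digits for the depth step; rounded: 46.0, -64.5).
Then from the ELK sphere: z² = 95.89² − (x − 75.1)² − (y − 21.7)² with x = 45.996, y = -64.492, so z ≈ 30.312 ≈ 30.3 km.
Check against LON (with the unrounded solution): distance 66.67 ≈ 66.67 km. ✓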